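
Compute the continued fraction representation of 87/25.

Run the Euclidean algorithm on 87 and 25; the successive quotients are the partial quotients a_0, a_1, ... (each step inverts the fractional part left over by the previous one):
  87 = 3*25 + 12, so a_0 = 3.
  25 = 2*12 + 1, so a_1 = 2.
  12 = 12*1 + 0, so a_2 = 12.
The remainder reaches 0 after 3 divisions, so the expansion has 3 partial quotients, read off in order.

[3; 2, 12]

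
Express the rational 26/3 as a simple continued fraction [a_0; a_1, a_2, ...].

[8; 1, 2]

Run the Euclidean algorithm on 26 and 3; the successive quotients are the partial quotients a_0, a_1, ... (each step inverts the fractional part left over by the previous one):
  26 = 8*3 + 2, so a_0 = 8.
  3 = 1*2 + 1, so a_1 = 1.
  2 = 2*1 + 0, so a_2 = 2.
The remainder reaches 0 after 3 divisions, so the expansion has 3 partial quotients, read off in order.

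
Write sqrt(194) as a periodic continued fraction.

[13; (1, 12, 1, 26)]

Write x_i = (sqrt(194) + m_i)/d_i with (m_0, d_0) = (0, 1). a_0 = floor(sqrt(194)) = 13, since 13^2 = 169 <= 194 < 196 = 14^2.
Iterate m_{i+1} = d_i*a_i - m_i, d_{i+1} = (194 - m_{i+1}^2)/d_i, a_{i+1} = floor((a_0 + m_{i+1})/d_{i+1}):
  m_1 = 1*13 - 0 = 13, d_1 = (194 - 13^2)/1 = 25/1 = 25, a_1 = floor((13 + 13)/25) = 1.
  m_2 = 25*1 - 13 = 12, d_2 = (194 - 12^2)/25 = 50/25 = 2, a_2 = floor((13 + 12)/2) = 12.
  m_3 = 2*12 - 12 = 12, d_3 = (194 - 12^2)/2 = 50/2 = 25, a_3 = floor((13 + 12)/25) = 1.
  m_4 = 25*1 - 12 = 13, d_4 = (194 - 13^2)/25 = 25/25 = 1, a_4 = floor((13 + 13)/1) = 26.
  m_5 = 1*26 - 13 = 13, d_5 = (194 - 13^2)/1 = 25/1 = 25: (m_5, d_5) = (m_1, d_1) = (13, 25), so from here the quotients repeat a_1, ..., a_4; the period length is 4.
Hence the expansion of sqrt(194) is a_0 = 13 followed by the repeating block 1, 12, 1, 26 (period 4).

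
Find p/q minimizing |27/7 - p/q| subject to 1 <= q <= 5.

19/5

Expand x = 27/7 as a continued fraction with the Euclidean algorithm:
  27 = 3*7 + 6, so a_0 = 3.
  7 = 1*6 + 1, so a_1 = 1.
  6 = 6*1 + 0, so a_2 = 6.
so x = [3; 1, 6].
Convergents (p_i = a_i*p_{i-1} + p_{i-2}, q_i = a_i*q_{i-1} + q_{i-2} with p_{-2}=0, p_{-1}=1, q_{-2}=1, q_{-1}=0), until the denominator exceeds 5:
  i=0: a_0=3, p_0 = 3*1 + 0 = 3, q_0 = 3*0 + 1 = 1.
  i=1: a_1=1, p_1 = 1*3 + 1 = 4, q_1 = 1*1 + 0 = 1.
  i=2: a_2=6, p_2 = 6*4 + 3 = 27, q_2 = 6*1 + 1 = 7.
q_2 = 7 > 5, so the last convergent with denominator <= 5 is p_1/q_1 = 4/1.
The closest fraction with denominator <= 5 is either p_1/q_1 or the intermediate fraction (k*p_1 + p_0)/(k*q_1 + q_0) with the largest k >= 1 whose denominator stays <= 5; these approach x as k grows, and every other convergent or intermediate fraction in range is farther away.
Largest k: floor((5 - q_0)/q_1) = floor((5 - 1)/1) = 4.
That gives (4*4 + 3)/(4*1 + 1) = 19/5.
Compare the errors: |x - 4/1| = |27*1 - 4*7|/(7*1) = 1/7, and |x - 19/5| = |27*5 - 19*7|/(7*5) = 2/35.
Cross-multiplying, 2*7 = 14 < 35 = 1*35, so 2/35 is smaller: the intermediate fraction 19/5 is closer to x than 4/1.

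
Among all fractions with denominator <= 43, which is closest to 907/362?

Expand x = 907/362 as a continued fraction with the Euclidean algorithm:
  907 = 2*362 + 183, so a_0 = 2.
  362 = 1*183 + 179, so a_1 = 1.
  183 = 1*179 + 4, so a_2 = 1.
  179 = 44*4 + 3, so a_3 = 44.
  4 = 1*3 + 1, so a_4 = 1.
  3 = 3*1 + 0, so a_5 = 3.
so x = [2; 1, 1, 44, 1, 3].
Convergents (p_i = a_i*p_{i-1} + p_{i-2}, q_i = a_i*q_{i-1} + q_{i-2} with p_{-2}=0, p_{-1}=1, q_{-2}=1, q_{-1}=0), until the denominator exceeds 43:
  i=0: a_0=2, p_0 = 2*1 + 0 = 2, q_0 = 2*0 + 1 = 1.
  i=1: a_1=1, p_1 = 1*2 + 1 = 3, q_1 = 1*1 + 0 = 1.
  i=2: a_2=1, p_2 = 1*3 + 2 = 5, q_2 = 1*1 + 1 = 2.
  i=3: a_3=44, p_3 = 44*5 + 3 = 223, q_3 = 44*2 + 1 = 89.
q_3 = 89 > 43, so the last convergent with denominator <= 43 is p_2/q_2 = 5/2.
The closest fraction with denominator <= 43 is either p_2/q_2 or the intermediate fraction (k*p_2 + p_1)/(k*q_2 + q_1) with the largest k >= 1 whose denominator stays <= 43; these approach x as k grows, and every other convergent or intermediate fraction in range is farther away.
Largest k: floor((43 - q_1)/q_2) = floor((43 - 1)/2) = 21.
That gives (21*5 + 3)/(21*2 + 1) = 108/43.
Compare the errors: |x - 5/2| = |907*2 - 5*362|/(362*2) = 4/724, and |x - 108/43| = |907*43 - 108*362|/(362*43) = 95/15566.
Cross-multiplying, 4*15566 = 62264 < 68780 = 95*724, so 4/724 is smaller: the convergent 5/2 is closer to x than 108/43.

5/2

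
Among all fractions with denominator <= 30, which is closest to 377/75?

Expand x = 377/75 as a continued fraction with the Euclidean algorithm:
  377 = 5*75 + 2, so a_0 = 5.
  75 = 37*2 + 1, so a_1 = 37.
  2 = 2*1 + 0, so a_2 = 2.
so x = [5; 37, 2].
Convergents (p_i = a_i*p_{i-1} + p_{i-2}, q_i = a_i*q_{i-1} + q_{i-2} with p_{-2}=0, p_{-1}=1, q_{-2}=1, q_{-1}=0), until the denominator exceeds 30:
  i=0: a_0=5, p_0 = 5*1 + 0 = 5, q_0 = 5*0 + 1 = 1.
  i=1: a_1=37, p_1 = 37*5 + 1 = 186, q_1 = 37*1 + 0 = 37.
q_1 = 37 > 30, so the last convergent with denominator <= 30 is p_0/q_0 = 5/1.
The closest fraction with denominator <= 30 is either p_0/q_0 or the intermediate fraction (k*p_0 + p_{-1})/(k*q_0 + q_{-1}) with the largest k >= 1 whose denominator stays <= 30; these approach x as k grows, and every other convergent or intermediate fraction in range is farther away.
Largest k: floor((30 - q_{-1})/q_0) = floor((30 - 0)/1) = 30 (using the seeds p_{-1} = 1, q_{-1} = 0).
That gives (30*5 + 1)/(30*1 + 0) = 151/30.
Compare the errors: |x - 5/1| = |377*1 - 5*75|/(75*1) = 2/75, and |x - 151/30| = |377*30 - 151*75|/(75*30) = 15/2250.
Cross-multiplying, 15*75 = 1125 < 4500 = 2*2250, so 15/2250 is smaller: the intermediate fraction 151/30 is closer to x than 5/1.

151/30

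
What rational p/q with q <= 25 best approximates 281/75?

Expand x = 281/75 as a continued fraction with the Euclidean algorithm:
  281 = 3*75 + 56, so a_0 = 3.
  75 = 1*56 + 19, so a_1 = 1.
  56 = 2*19 + 18, so a_2 = 2.
  19 = 1*18 + 1, so a_3 = 1.
  18 = 18*1 + 0, so a_4 = 18.
so x = [3; 1, 2, 1, 18].
Convergents (p_i = a_i*p_{i-1} + p_{i-2}, q_i = a_i*q_{i-1} + q_{i-2} with p_{-2}=0, p_{-1}=1, q_{-2}=1, q_{-1}=0), until the denominator exceeds 25:
  i=0: a_0=3, p_0 = 3*1 + 0 = 3, q_0 = 3*0 + 1 = 1.
  i=1: a_1=1, p_1 = 1*3 + 1 = 4, q_1 = 1*1 + 0 = 1.
  i=2: a_2=2, p_2 = 2*4 + 3 = 11, q_2 = 2*1 + 1 = 3.
  i=3: a_3=1, p_3 = 1*11 + 4 = 15, q_3 = 1*3 + 1 = 4.
  i=4: a_4=18, p_4 = 18*15 + 11 = 281, q_4 = 18*4 + 3 = 75.
q_4 = 75 > 25, so the last convergent with denominator <= 25 is p_3/q_3 = 15/4.
The closest fraction with denominator <= 25 is either p_3/q_3 or the intermediate fraction (k*p_3 + p_2)/(k*q_3 + q_2) with the largest k >= 1 whose denominator stays <= 25; these approach x as k grows, and every other convergent or intermediate fraction in range is farther away.
Largest k: floor((25 - q_2)/q_3) = floor((25 - 3)/4) = 5.
That gives (5*15 + 11)/(5*4 + 3) = 86/23.
Compare the errors: |x - 15/4| = |281*4 - 15*75|/(75*4) = 1/300, and |x - 86/23| = |281*23 - 86*75|/(75*23) = 13/1725.
Cross-multiplying, 1*1725 = 1725 < 3900 = 13*300, so 1/300 is smaller: the convergent 15/4 is closer to x than 86/23.

15/4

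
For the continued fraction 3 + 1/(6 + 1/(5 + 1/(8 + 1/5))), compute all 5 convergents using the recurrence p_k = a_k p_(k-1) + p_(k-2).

Using the convergent recurrence p_i = a_i*p_{i-1} + p_{i-2}, q_i = a_i*q_{i-1} + q_{i-2} with p_{-2}=0, p_{-1}=1, q_{-2}=1, q_{-1}=0:
  i=0: a_0=3, p_0 = 3*1 + 0 = 3, q_0 = 3*0 + 1 = 1.
  i=1: a_1=6, p_1 = 6*3 + 1 = 19, q_1 = 6*1 + 0 = 6.
  i=2: a_2=5, p_2 = 5*19 + 3 = 98, q_2 = 5*6 + 1 = 31.
  i=3: a_3=8, p_3 = 8*98 + 19 = 803, q_3 = 8*31 + 6 = 254.
  i=4: a_4=5, p_4 = 5*803 + 98 = 4113, q_4 = 5*254 + 31 = 1301.

3/1, 19/6, 98/31, 803/254, 4113/1301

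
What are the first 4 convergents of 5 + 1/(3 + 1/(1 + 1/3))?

5/1, 16/3, 21/4, 79/15

Using the convergent recurrence p_i = a_i*p_{i-1} + p_{i-2}, q_i = a_i*q_{i-1} + q_{i-2} with p_{-2}=0, p_{-1}=1, q_{-2}=1, q_{-1}=0:
  i=0: a_0=5, p_0 = 5*1 + 0 = 5, q_0 = 5*0 + 1 = 1.
  i=1: a_1=3, p_1 = 3*5 + 1 = 16, q_1 = 3*1 + 0 = 3.
  i=2: a_2=1, p_2 = 1*16 + 5 = 21, q_2 = 1*3 + 1 = 4.
  i=3: a_3=3, p_3 = 3*21 + 16 = 79, q_3 = 3*4 + 3 = 15.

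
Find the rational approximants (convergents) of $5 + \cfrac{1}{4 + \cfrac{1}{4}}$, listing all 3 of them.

5/1, 21/4, 89/17

Using the convergent recurrence p_i = a_i*p_{i-1} + p_{i-2}, q_i = a_i*q_{i-1} + q_{i-2} with p_{-2}=0, p_{-1}=1, q_{-2}=1, q_{-1}=0:
  i=0: a_0=5, p_0 = 5*1 + 0 = 5, q_0 = 5*0 + 1 = 1.
  i=1: a_1=4, p_1 = 4*5 + 1 = 21, q_1 = 4*1 + 0 = 4.
  i=2: a_2=4, p_2 = 4*21 + 5 = 89, q_2 = 4*4 + 1 = 17.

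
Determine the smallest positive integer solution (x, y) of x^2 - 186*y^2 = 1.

First expand sqrt(186) as a continued fraction. With x_i = (sqrt(186) + m_i)/d_i and (m_0, d_0) = (0, 1): a_0 = floor(sqrt(186)) = 13, since 13^2 = 169 <= 186 < 196 = 14^2.
Iterate m_{i+1} = d_i*a_i - m_i, d_{i+1} = (186 - m_{i+1}^2)/d_i, a_{i+1} = floor((a_0 + m_{i+1})/d_{i+1}):
  m_1 = 1*13 - 0 = 13, d_1 = (186 - 13^2)/1 = 17/1 = 17, a_1 = floor((13 + 13)/17) = 1.
  m_2 = 17*1 - 13 = 4, d_2 = (186 - 4^2)/17 = 170/17 = 10, a_2 = floor((13 + 4)/10) = 1.
  m_3 = 10*1 - 4 = 6, d_3 = (186 - 6^2)/10 = 150/10 = 15, a_3 = floor((13 + 6)/15) = 1.
  m_4 = 15*1 - 6 = 9, d_4 = (186 - 9^2)/15 = 105/15 = 7, a_4 = floor((13 + 9)/7) = 3.
  m_5 = 7*3 - 9 = 12, d_5 = (186 - 12^2)/7 = 42/7 = 6, a_5 = floor((13 + 12)/6) = 4.
  m_6 = 6*4 - 12 = 12, d_6 = (186 - 12^2)/6 = 42/6 = 7, a_6 = floor((13 + 12)/7) = 3.
  m_7 = 7*3 - 12 = 9, d_7 = (186 - 9^2)/7 = 105/7 = 15, a_7 = floor((13 + 9)/15) = 1.
  m_8 = 15*1 - 9 = 6, d_8 = (186 - 6^2)/15 = 150/15 = 10, a_8 = floor((13 + 6)/10) = 1.
  m_9 = 10*1 - 6 = 4, d_9 = (186 - 4^2)/10 = 170/10 = 17, a_9 = floor((13 + 4)/17) = 1.
  m_10 = 17*1 - 4 = 13, d_10 = (186 - 13^2)/17 = 17/17 = 1, a_10 = floor((13 + 13)/1) = 26.
  m_11 = 1*26 - 13 = 13, d_11 = (186 - 13^2)/1 = 17/1 = 17: (m_11, d_11) = (m_1, d_1) = (13, 17), so from here the quotients repeat a_1, ..., a_10; the period length is 10.
So sqrt(186) = [13; (1, 1, 1, 3, 4, 3, 1, 1, 1, 26)] with period length k = 10.
k is even, so the fundamental solution of x^2 - 186y^2 = 1 is (p_{k-1}, q_{k-1}) = (p_9, q_9); compute convergents through index 9.
Convergents (p_i = a_i*p_{i-1} + p_{i-2}, q_i = a_i*q_{i-1} + q_{i-2} with p_{-2}=0, p_{-1}=1, q_{-2}=1, q_{-1}=0):
  i=0: a_0=13, p_0 = 13*1 + 0 = 13, q_0 = 13*0 + 1 = 1.
  i=1: a_1=1, p_1 = 1*13 + 1 = 14, q_1 = 1*1 + 0 = 1.
  i=2: a_2=1, p_2 = 1*14 + 13 = 27, q_2 = 1*1 + 1 = 2.
  i=3: a_3=1, p_3 = 1*27 + 14 = 41, q_3 = 1*2 + 1 = 3.
  i=4: a_4=3, p_4 = 3*41 + 27 = 150, q_4 = 3*3 + 2 = 11.
  i=5: a_5=4, p_5 = 4*150 + 41 = 641, q_5 = 4*11 + 3 = 47.
  i=6: a_6=3, p_6 = 3*641 + 150 = 2073, q_6 = 3*47 + 11 = 152.
  i=7: a_7=1, p_7 = 1*2073 + 641 = 2714, q_7 = 1*152 + 47 = 199.
  i=8: a_8=1, p_8 = 1*2714 + 2073 = 4787, q_8 = 1*199 + 152 = 351.
  i=9: a_9=1, p_9 = 1*4787 + 2714 = 7501, q_9 = 1*351 + 199 = 550.
Check: 7501^2 - 186*550^2 = 56265001 - 56265000 = 1, so (x, y) = (7501, 550) solves the equation, and by the theorem it is the least positive solution.

(x, y) = (7501, 550)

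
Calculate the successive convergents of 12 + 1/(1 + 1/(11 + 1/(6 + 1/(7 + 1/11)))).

Using the convergent recurrence p_i = a_i*p_{i-1} + p_{i-2}, q_i = a_i*q_{i-1} + q_{i-2} with p_{-2}=0, p_{-1}=1, q_{-2}=1, q_{-1}=0:
  i=0: a_0=12, p_0 = 12*1 + 0 = 12, q_0 = 12*0 + 1 = 1.
  i=1: a_1=1, p_1 = 1*12 + 1 = 13, q_1 = 1*1 + 0 = 1.
  i=2: a_2=11, p_2 = 11*13 + 12 = 155, q_2 = 11*1 + 1 = 12.
  i=3: a_3=6, p_3 = 6*155 + 13 = 943, q_3 = 6*12 + 1 = 73.
  i=4: a_4=7, p_4 = 7*943 + 155 = 6756, q_4 = 7*73 + 12 = 523.
  i=5: a_5=11, p_5 = 11*6756 + 943 = 75259, q_5 = 11*523 + 73 = 5826.

12/1, 13/1, 155/12, 943/73, 6756/523, 75259/5826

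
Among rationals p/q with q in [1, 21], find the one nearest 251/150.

Expand x = 251/150 as a continued fraction with the Euclidean algorithm:
  251 = 1*150 + 101, so a_0 = 1.
  150 = 1*101 + 49, so a_1 = 1.
  101 = 2*49 + 3, so a_2 = 2.
  49 = 16*3 + 1, so a_3 = 16.
  3 = 3*1 + 0, so a_4 = 3.
so x = [1; 1, 2, 16, 3].
Convergents (p_i = a_i*p_{i-1} + p_{i-2}, q_i = a_i*q_{i-1} + q_{i-2} with p_{-2}=0, p_{-1}=1, q_{-2}=1, q_{-1}=0), until the denominator exceeds 21:
  i=0: a_0=1, p_0 = 1*1 + 0 = 1, q_0 = 1*0 + 1 = 1.
  i=1: a_1=1, p_1 = 1*1 + 1 = 2, q_1 = 1*1 + 0 = 1.
  i=2: a_2=2, p_2 = 2*2 + 1 = 5, q_2 = 2*1 + 1 = 3.
  i=3: a_3=16, p_3 = 16*5 + 2 = 82, q_3 = 16*3 + 1 = 49.
q_3 = 49 > 21, so the last convergent with denominator <= 21 is p_2/q_2 = 5/3.
The closest fraction with denominator <= 21 is either p_2/q_2 or the intermediate fraction (k*p_2 + p_1)/(k*q_2 + q_1) with the largest k >= 1 whose denominator stays <= 21; these approach x as k grows, and every other convergent or intermediate fraction in range is farther away.
Largest k: floor((21 - q_1)/q_2) = floor((21 - 1)/3) = 6.
That gives (6*5 + 2)/(6*3 + 1) = 32/19.
Compare the errors: |x - 5/3| = |251*3 - 5*150|/(150*3) = 3/450, and |x - 32/19| = |251*19 - 32*150|/(150*19) = 31/2850.
Cross-multiplying, 3*2850 = 8550 < 13950 = 31*450, so 3/450 is smaller: the convergent 5/3 is closer to x than 32/19.

5/3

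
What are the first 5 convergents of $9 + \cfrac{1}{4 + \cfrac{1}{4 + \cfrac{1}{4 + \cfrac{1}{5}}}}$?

Using the convergent recurrence p_i = a_i*p_{i-1} + p_{i-2}, q_i = a_i*q_{i-1} + q_{i-2} with p_{-2}=0, p_{-1}=1, q_{-2}=1, q_{-1}=0:
  i=0: a_0=9, p_0 = 9*1 + 0 = 9, q_0 = 9*0 + 1 = 1.
  i=1: a_1=4, p_1 = 4*9 + 1 = 37, q_1 = 4*1 + 0 = 4.
  i=2: a_2=4, p_2 = 4*37 + 9 = 157, q_2 = 4*4 + 1 = 17.
  i=3: a_3=4, p_3 = 4*157 + 37 = 665, q_3 = 4*17 + 4 = 72.
  i=4: a_4=5, p_4 = 5*665 + 157 = 3482, q_4 = 5*72 + 17 = 377.

9/1, 37/4, 157/17, 665/72, 3482/377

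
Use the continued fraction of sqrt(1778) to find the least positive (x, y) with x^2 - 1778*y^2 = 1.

First expand sqrt(1778) as a continued fraction. With x_i = (sqrt(1778) + m_i)/d_i and (m_0, d_0) = (0, 1): a_0 = floor(sqrt(1778)) = 42, since 42^2 = 1764 <= 1778 < 1849 = 43^2.
Iterate m_{i+1} = d_i*a_i - m_i, d_{i+1} = (1778 - m_{i+1}^2)/d_i, a_{i+1} = floor((a_0 + m_{i+1})/d_{i+1}):
  m_1 = 1*42 - 0 = 42, d_1 = (1778 - 42^2)/1 = 14/1 = 14, a_1 = floor((42 + 42)/14) = 6.
  m_2 = 14*6 - 42 = 42, d_2 = (1778 - 42^2)/14 = 14/14 = 1, a_2 = floor((42 + 42)/1) = 84.
  m_3 = 1*84 - 42 = 42, d_3 = (1778 - 42^2)/1 = 14/1 = 14: (m_3, d_3) = (m_1, d_1) = (42, 14), so from here the quotients repeat a_1, a_2; the period length is 2.
So sqrt(1778) = [42; (6, 84)] with period length k = 2.
k is even, so the fundamental solution of x^2 - 1778y^2 = 1 is (p_{k-1}, q_{k-1}) = (p_1, q_1); compute convergents through index 1.
Convergents (p_i = a_i*p_{i-1} + p_{i-2}, q_i = a_i*q_{i-1} + q_{i-2} with p_{-2}=0, p_{-1}=1, q_{-2}=1, q_{-1}=0):
  i=0: a_0=42, p_0 = 42*1 + 0 = 42, q_0 = 42*0 + 1 = 1.
  i=1: a_1=6, p_1 = 6*42 + 1 = 253, q_1 = 6*1 + 0 = 6.
Check: 253^2 - 1778*6^2 = 64009 - 64008 = 1, so (x, y) = (253, 6) solves the equation, and by the theorem it is the least positive solution.

(x, y) = (253, 6)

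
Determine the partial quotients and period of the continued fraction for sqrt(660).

[25; (1, 2, 4, 2, 1, 50)]

Write x_i = (sqrt(660) + m_i)/d_i with (m_0, d_0) = (0, 1). a_0 = floor(sqrt(660)) = 25, since 25^2 = 625 <= 660 < 676 = 26^2.
Iterate m_{i+1} = d_i*a_i - m_i, d_{i+1} = (660 - m_{i+1}^2)/d_i, a_{i+1} = floor((a_0 + m_{i+1})/d_{i+1}):
  m_1 = 1*25 - 0 = 25, d_1 = (660 - 25^2)/1 = 35/1 = 35, a_1 = floor((25 + 25)/35) = 1.
  m_2 = 35*1 - 25 = 10, d_2 = (660 - 10^2)/35 = 560/35 = 16, a_2 = floor((25 + 10)/16) = 2.
  m_3 = 16*2 - 10 = 22, d_3 = (660 - 22^2)/16 = 176/16 = 11, a_3 = floor((25 + 22)/11) = 4.
  m_4 = 11*4 - 22 = 22, d_4 = (660 - 22^2)/11 = 176/11 = 16, a_4 = floor((25 + 22)/16) = 2.
  m_5 = 16*2 - 22 = 10, d_5 = (660 - 10^2)/16 = 560/16 = 35, a_5 = floor((25 + 10)/35) = 1.
  m_6 = 35*1 - 10 = 25, d_6 = (660 - 25^2)/35 = 35/35 = 1, a_6 = floor((25 + 25)/1) = 50.
  m_7 = 1*50 - 25 = 25, d_7 = (660 - 25^2)/1 = 35/1 = 35: (m_7, d_7) = (m_1, d_1) = (25, 35), so from here the quotients repeat a_1, ..., a_6; the period length is 6.
Hence the expansion of sqrt(660) is a_0 = 25 followed by the repeating block 1, 2, 4, 2, 1, 50 (period 6).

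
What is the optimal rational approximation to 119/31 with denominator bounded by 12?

23/6

Expand x = 119/31 as a continued fraction with the Euclidean algorithm:
  119 = 3*31 + 26, so a_0 = 3.
  31 = 1*26 + 5, so a_1 = 1.
  26 = 5*5 + 1, so a_2 = 5.
  5 = 5*1 + 0, so a_3 = 5.
so x = [3; 1, 5, 5].
Convergents (p_i = a_i*p_{i-1} + p_{i-2}, q_i = a_i*q_{i-1} + q_{i-2} with p_{-2}=0, p_{-1}=1, q_{-2}=1, q_{-1}=0), until the denominator exceeds 12:
  i=0: a_0=3, p_0 = 3*1 + 0 = 3, q_0 = 3*0 + 1 = 1.
  i=1: a_1=1, p_1 = 1*3 + 1 = 4, q_1 = 1*1 + 0 = 1.
  i=2: a_2=5, p_2 = 5*4 + 3 = 23, q_2 = 5*1 + 1 = 6.
  i=3: a_3=5, p_3 = 5*23 + 4 = 119, q_3 = 5*6 + 1 = 31.
q_3 = 31 > 12, so the last convergent with denominator <= 12 is p_2/q_2 = 23/6.
The closest fraction with denominator <= 12 is either p_2/q_2 or the intermediate fraction (k*p_2 + p_1)/(k*q_2 + q_1) with the largest k >= 1 whose denominator stays <= 12; these approach x as k grows, and every other convergent or intermediate fraction in range is farther away.
Largest k: floor((12 - q_1)/q_2) = floor((12 - 1)/6) = 1.
That gives (1*23 + 4)/(1*6 + 1) = 27/7.
Compare the errors: |x - 23/6| = |119*6 - 23*31|/(31*6) = 1/186, and |x - 27/7| = |119*7 - 27*31|/(31*7) = 4/217.
Cross-multiplying, 1*217 = 217 < 744 = 4*186, so 1/186 is smaller: the convergent 23/6 is closer to x than 27/7.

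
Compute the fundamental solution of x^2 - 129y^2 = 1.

First expand sqrt(129) as a continued fraction. With x_i = (sqrt(129) + m_i)/d_i and (m_0, d_0) = (0, 1): a_0 = floor(sqrt(129)) = 11, since 11^2 = 121 <= 129 < 144 = 12^2.
Iterate m_{i+1} = d_i*a_i - m_i, d_{i+1} = (129 - m_{i+1}^2)/d_i, a_{i+1} = floor((a_0 + m_{i+1})/d_{i+1}):
  m_1 = 1*11 - 0 = 11, d_1 = (129 - 11^2)/1 = 8/1 = 8, a_1 = floor((11 + 11)/8) = 2.
  m_2 = 8*2 - 11 = 5, d_2 = (129 - 5^2)/8 = 104/8 = 13, a_2 = floor((11 + 5)/13) = 1.
  m_3 = 13*1 - 5 = 8, d_3 = (129 - 8^2)/13 = 65/13 = 5, a_3 = floor((11 + 8)/5) = 3.
  m_4 = 5*3 - 8 = 7, d_4 = (129 - 7^2)/5 = 80/5 = 16, a_4 = floor((11 + 7)/16) = 1.
  m_5 = 16*1 - 7 = 9, d_5 = (129 - 9^2)/16 = 48/16 = 3, a_5 = floor((11 + 9)/3) = 6.
  m_6 = 3*6 - 9 = 9, d_6 = (129 - 9^2)/3 = 48/3 = 16, a_6 = floor((11 + 9)/16) = 1.
  m_7 = 16*1 - 9 = 7, d_7 = (129 - 7^2)/16 = 80/16 = 5, a_7 = floor((11 + 7)/5) = 3.
  m_8 = 5*3 - 7 = 8, d_8 = (129 - 8^2)/5 = 65/5 = 13, a_8 = floor((11 + 8)/13) = 1.
  m_9 = 13*1 - 8 = 5, d_9 = (129 - 5^2)/13 = 104/13 = 8, a_9 = floor((11 + 5)/8) = 2.
  m_10 = 8*2 - 5 = 11, d_10 = (129 - 11^2)/8 = 8/8 = 1, a_10 = floor((11 + 11)/1) = 22.
  m_11 = 1*22 - 11 = 11, d_11 = (129 - 11^2)/1 = 8/1 = 8: (m_11, d_11) = (m_1, d_1) = (11, 8), so from here the quotients repeat a_1, ..., a_10; the period length is 10.
So sqrt(129) = [11; (2, 1, 3, 1, 6, 1, 3, 1, 2, 22)] with period length k = 10.
k is even, so the fundamental solution of x^2 - 129y^2 = 1 is (p_{k-1}, q_{k-1}) = (p_9, q_9); compute convergents through index 9.
Convergents (p_i = a_i*p_{i-1} + p_{i-2}, q_i = a_i*q_{i-1} + q_{i-2} with p_{-2}=0, p_{-1}=1, q_{-2}=1, q_{-1}=0):
  i=0: a_0=11, p_0 = 11*1 + 0 = 11, q_0 = 11*0 + 1 = 1.
  i=1: a_1=2, p_1 = 2*11 + 1 = 23, q_1 = 2*1 + 0 = 2.
  i=2: a_2=1, p_2 = 1*23 + 11 = 34, q_2 = 1*2 + 1 = 3.
  i=3: a_3=3, p_3 = 3*34 + 23 = 125, q_3 = 3*3 + 2 = 11.
  i=4: a_4=1, p_4 = 1*125 + 34 = 159, q_4 = 1*11 + 3 = 14.
  i=5: a_5=6, p_5 = 6*159 + 125 = 1079, q_5 = 6*14 + 11 = 95.
  i=6: a_6=1, p_6 = 1*1079 + 159 = 1238, q_6 = 1*95 + 14 = 109.
  i=7: a_7=3, p_7 = 3*1238 + 1079 = 4793, q_7 = 3*109 + 95 = 422.
  i=8: a_8=1, p_8 = 1*4793 + 1238 = 6031, q_8 = 1*422 + 109 = 531.
  i=9: a_9=2, p_9 = 2*6031 + 4793 = 16855, q_9 = 2*531 + 422 = 1484.
Check: 16855^2 - 129*1484^2 = 284091025 - 284091024 = 1, so (x, y) = (16855, 1484) solves the equation, and by the theorem it is the least positive solution.

(x, y) = (16855, 1484)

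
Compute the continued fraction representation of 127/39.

[3; 3, 1, 9]

Run the Euclidean algorithm on 127 and 39; the successive quotients are the partial quotients a_0, a_1, ... (each step inverts the fractional part left over by the previous one):
  127 = 3*39 + 10, so a_0 = 3.
  39 = 3*10 + 9, so a_1 = 3.
  10 = 1*9 + 1, so a_2 = 1.
  9 = 9*1 + 0, so a_3 = 9.
The remainder reaches 0 after 4 divisions, so the expansion has 4 partial quotients, read off in order.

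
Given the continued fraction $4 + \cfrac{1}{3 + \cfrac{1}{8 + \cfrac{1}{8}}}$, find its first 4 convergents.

Using the convergent recurrence p_i = a_i*p_{i-1} + p_{i-2}, q_i = a_i*q_{i-1} + q_{i-2} with p_{-2}=0, p_{-1}=1, q_{-2}=1, q_{-1}=0:
  i=0: a_0=4, p_0 = 4*1 + 0 = 4, q_0 = 4*0 + 1 = 1.
  i=1: a_1=3, p_1 = 3*4 + 1 = 13, q_1 = 3*1 + 0 = 3.
  i=2: a_2=8, p_2 = 8*13 + 4 = 108, q_2 = 8*3 + 1 = 25.
  i=3: a_3=8, p_3 = 8*108 + 13 = 877, q_3 = 8*25 + 3 = 203.

4/1, 13/3, 108/25, 877/203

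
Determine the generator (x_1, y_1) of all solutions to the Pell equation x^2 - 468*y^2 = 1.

First expand sqrt(468) as a continued fraction. With x_i = (sqrt(468) + m_i)/d_i and (m_0, d_0) = (0, 1): a_0 = floor(sqrt(468)) = 21, since 21^2 = 441 <= 468 < 484 = 22^2.
Iterate m_{i+1} = d_i*a_i - m_i, d_{i+1} = (468 - m_{i+1}^2)/d_i, a_{i+1} = floor((a_0 + m_{i+1})/d_{i+1}):
  m_1 = 1*21 - 0 = 21, d_1 = (468 - 21^2)/1 = 27/1 = 27, a_1 = floor((21 + 21)/27) = 1.
  m_2 = 27*1 - 21 = 6, d_2 = (468 - 6^2)/27 = 432/27 = 16, a_2 = floor((21 + 6)/16) = 1.
  m_3 = 16*1 - 6 = 10, d_3 = (468 - 10^2)/16 = 368/16 = 23, a_3 = floor((21 + 10)/23) = 1.
  m_4 = 23*1 - 10 = 13, d_4 = (468 - 13^2)/23 = 299/23 = 13, a_4 = floor((21 + 13)/13) = 2.
  m_5 = 13*2 - 13 = 13, d_5 = (468 - 13^2)/13 = 299/13 = 23, a_5 = floor((21 + 13)/23) = 1.
  m_6 = 23*1 - 13 = 10, d_6 = (468 - 10^2)/23 = 368/23 = 16, a_6 = floor((21 + 10)/16) = 1.
  m_7 = 16*1 - 10 = 6, d_7 = (468 - 6^2)/16 = 432/16 = 27, a_7 = floor((21 + 6)/27) = 1.
  m_8 = 27*1 - 6 = 21, d_8 = (468 - 21^2)/27 = 27/27 = 1, a_8 = floor((21 + 21)/1) = 42.
  m_9 = 1*42 - 21 = 21, d_9 = (468 - 21^2)/1 = 27/1 = 27: (m_9, d_9) = (m_1, d_1) = (21, 27), so from here the quotients repeat a_1, ..., a_8; the period length is 8.
So sqrt(468) = [21; (1, 1, 1, 2, 1, 1, 1, 42)] with period length k = 8.
k is even, so the fundamental solution of x^2 - 468y^2 = 1 is (p_{k-1}, q_{k-1}) = (p_7, q_7); compute convergents through index 7.
Convergents (p_i = a_i*p_{i-1} + p_{i-2}, q_i = a_i*q_{i-1} + q_{i-2} with p_{-2}=0, p_{-1}=1, q_{-2}=1, q_{-1}=0):
  i=0: a_0=21, p_0 = 21*1 + 0 = 21, q_0 = 21*0 + 1 = 1.
  i=1: a_1=1, p_1 = 1*21 + 1 = 22, q_1 = 1*1 + 0 = 1.
  i=2: a_2=1, p_2 = 1*22 + 21 = 43, q_2 = 1*1 + 1 = 2.
  i=3: a_3=1, p_3 = 1*43 + 22 = 65, q_3 = 1*2 + 1 = 3.
  i=4: a_4=2, p_4 = 2*65 + 43 = 173, q_4 = 2*3 + 2 = 8.
  i=5: a_5=1, p_5 = 1*173 + 65 = 238, q_5 = 1*8 + 3 = 11.
  i=6: a_6=1, p_6 = 1*238 + 173 = 411, q_6 = 1*11 + 8 = 19.
  i=7: a_7=1, p_7 = 1*411 + 238 = 649, q_7 = 1*19 + 11 = 30.
Check: 649^2 - 468*30^2 = 421201 - 421200 = 1, so (x, y) = (649, 30) solves the equation, and by the theorem it is the least positive solution.

(x, y) = (649, 30)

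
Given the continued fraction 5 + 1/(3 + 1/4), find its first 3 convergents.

Using the convergent recurrence p_i = a_i*p_{i-1} + p_{i-2}, q_i = a_i*q_{i-1} + q_{i-2} with p_{-2}=0, p_{-1}=1, q_{-2}=1, q_{-1}=0:
  i=0: a_0=5, p_0 = 5*1 + 0 = 5, q_0 = 5*0 + 1 = 1.
  i=1: a_1=3, p_1 = 3*5 + 1 = 16, q_1 = 3*1 + 0 = 3.
  i=2: a_2=4, p_2 = 4*16 + 5 = 69, q_2 = 4*3 + 1 = 13.

5/1, 16/3, 69/13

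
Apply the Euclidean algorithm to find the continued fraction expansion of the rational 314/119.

[2; 1, 1, 1, 3, 3, 3]

Run the Euclidean algorithm on 314 and 119; the successive quotients are the partial quotients a_0, a_1, ... (each step inverts the fractional part left over by the previous one):
  314 = 2*119 + 76, so a_0 = 2.
  119 = 1*76 + 43, so a_1 = 1.
  76 = 1*43 + 33, so a_2 = 1.
  43 = 1*33 + 10, so a_3 = 1.
  33 = 3*10 + 3, so a_4 = 3.
  10 = 3*3 + 1, so a_5 = 3.
  3 = 3*1 + 0, so a_6 = 3.
The remainder reaches 0 after 7 divisions, so the expansion has 7 partial quotients, read off in order.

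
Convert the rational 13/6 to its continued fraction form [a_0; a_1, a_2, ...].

Run the Euclidean algorithm on 13 and 6; the successive quotients are the partial quotients a_0, a_1, ... (each step inverts the fractional part left over by the previous one):
  13 = 2*6 + 1, so a_0 = 2.
  6 = 6*1 + 0, so a_1 = 6.
The remainder reaches 0 after 2 divisions, so the expansion has 2 partial quotients, read off in order.

[2; 6]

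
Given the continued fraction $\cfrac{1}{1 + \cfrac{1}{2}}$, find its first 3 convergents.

Using the convergent recurrence p_i = a_i*p_{i-1} + p_{i-2}, q_i = a_i*q_{i-1} + q_{i-2} with p_{-2}=0, p_{-1}=1, q_{-2}=1, q_{-1}=0:
  i=0: a_0=0, p_0 = 0*1 + 0 = 0, q_0 = 0*0 + 1 = 1.
  i=1: a_1=1, p_1 = 1*0 + 1 = 1, q_1 = 1*1 + 0 = 1.
  i=2: a_2=2, p_2 = 2*1 + 0 = 2, q_2 = 2*1 + 1 = 3.

0/1, 1/1, 2/3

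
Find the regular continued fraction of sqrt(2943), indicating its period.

Write x_i = (sqrt(2943) + m_i)/d_i with (m_0, d_0) = (0, 1). a_0 = floor(sqrt(2943)) = 54, since 54^2 = 2916 <= 2943 < 3025 = 55^2.
Iterate m_{i+1} = d_i*a_i - m_i, d_{i+1} = (2943 - m_{i+1}^2)/d_i, a_{i+1} = floor((a_0 + m_{i+1})/d_{i+1}):
  m_1 = 1*54 - 0 = 54, d_1 = (2943 - 54^2)/1 = 27/1 = 27, a_1 = floor((54 + 54)/27) = 4.
  m_2 = 27*4 - 54 = 54, d_2 = (2943 - 54^2)/27 = 27/27 = 1, a_2 = floor((54 + 54)/1) = 108.
  m_3 = 1*108 - 54 = 54, d_3 = (2943 - 54^2)/1 = 27/1 = 27: (m_3, d_3) = (m_1, d_1) = (54, 27), so from here the quotients repeat a_1, a_2; the period length is 2.
Hence the expansion of sqrt(2943) is a_0 = 54 followed by the repeating block 4, 108 (period 2).

[54; (4, 108)]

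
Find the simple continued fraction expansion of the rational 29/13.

Run the Euclidean algorithm on 29 and 13; the successive quotients are the partial quotients a_0, a_1, ... (each step inverts the fractional part left over by the previous one):
  29 = 2*13 + 3, so a_0 = 2.
  13 = 4*3 + 1, so a_1 = 4.
  3 = 3*1 + 0, so a_2 = 3.
The remainder reaches 0 after 3 divisions, so the expansion has 3 partial quotients, read off in order.

[2; 4, 3]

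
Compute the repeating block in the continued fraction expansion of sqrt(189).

Write x_i = (sqrt(189) + m_i)/d_i with (m_0, d_0) = (0, 1). a_0 = floor(sqrt(189)) = 13, since 13^2 = 169 <= 189 < 196 = 14^2.
Iterate m_{i+1} = d_i*a_i - m_i, d_{i+1} = (189 - m_{i+1}^2)/d_i, a_{i+1} = floor((a_0 + m_{i+1})/d_{i+1}):
  m_1 = 1*13 - 0 = 13, d_1 = (189 - 13^2)/1 = 20/1 = 20, a_1 = floor((13 + 13)/20) = 1.
  m_2 = 20*1 - 13 = 7, d_2 = (189 - 7^2)/20 = 140/20 = 7, a_2 = floor((13 + 7)/7) = 2.
  m_3 = 7*2 - 7 = 7, d_3 = (189 - 7^2)/7 = 140/7 = 20, a_3 = floor((13 + 7)/20) = 1.
  m_4 = 20*1 - 7 = 13, d_4 = (189 - 13^2)/20 = 20/20 = 1, a_4 = floor((13 + 13)/1) = 26.
  m_5 = 1*26 - 13 = 13, d_5 = (189 - 13^2)/1 = 20/1 = 20: (m_5, d_5) = (m_1, d_1) = (13, 20), so from here the quotients repeat a_1, ..., a_4; the period length is 4.
Hence the expansion of sqrt(189) is a_0 = 13 followed by the repeating block 1, 2, 1, 26 (period 4).

[13; (1, 2, 1, 26)]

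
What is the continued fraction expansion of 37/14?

[2; 1, 1, 1, 4]

Run the Euclidean algorithm on 37 and 14; the successive quotients are the partial quotients a_0, a_1, ... (each step inverts the fractional part left over by the previous one):
  37 = 2*14 + 9, so a_0 = 2.
  14 = 1*9 + 5, so a_1 = 1.
  9 = 1*5 + 4, so a_2 = 1.
  5 = 1*4 + 1, so a_3 = 1.
  4 = 4*1 + 0, so a_4 = 4.
The remainder reaches 0 after 5 divisions, so the expansion has 5 partial quotients, read off in order.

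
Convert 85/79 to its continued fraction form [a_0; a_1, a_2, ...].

[1; 13, 6]

Run the Euclidean algorithm on 85 and 79; the successive quotients are the partial quotients a_0, a_1, ... (each step inverts the fractional part left over by the previous one):
  85 = 1*79 + 6, so a_0 = 1.
  79 = 13*6 + 1, so a_1 = 13.
  6 = 6*1 + 0, so a_2 = 6.
The remainder reaches 0 after 3 divisions, so the expansion has 3 partial quotients, read off in order.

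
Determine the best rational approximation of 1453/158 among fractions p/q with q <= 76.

469/51

Expand x = 1453/158 as a continued fraction with the Euclidean algorithm:
  1453 = 9*158 + 31, so a_0 = 9.
  158 = 5*31 + 3, so a_1 = 5.
  31 = 10*3 + 1, so a_2 = 10.
  3 = 3*1 + 0, so a_3 = 3.
so x = [9; 5, 10, 3].
Convergents (p_i = a_i*p_{i-1} + p_{i-2}, q_i = a_i*q_{i-1} + q_{i-2} with p_{-2}=0, p_{-1}=1, q_{-2}=1, q_{-1}=0), until the denominator exceeds 76:
  i=0: a_0=9, p_0 = 9*1 + 0 = 9, q_0 = 9*0 + 1 = 1.
  i=1: a_1=5, p_1 = 5*9 + 1 = 46, q_1 = 5*1 + 0 = 5.
  i=2: a_2=10, p_2 = 10*46 + 9 = 469, q_2 = 10*5 + 1 = 51.
  i=3: a_3=3, p_3 = 3*469 + 46 = 1453, q_3 = 3*51 + 5 = 158.
q_3 = 158 > 76, so the last convergent with denominator <= 76 is p_2/q_2 = 469/51.
The closest fraction with denominator <= 76 is either p_2/q_2 or the intermediate fraction (k*p_2 + p_1)/(k*q_2 + q_1) with the largest k >= 1 whose denominator stays <= 76; these approach x as k grows, and every other convergent or intermediate fraction in range is farther away.
Largest k: floor((76 - q_1)/q_2) = floor((76 - 5)/51) = 1.
That gives (1*469 + 46)/(1*51 + 5) = 515/56.
Compare the errors: |x - 469/51| = |1453*51 - 469*158|/(158*51) = 1/8058, and |x - 515/56| = |1453*56 - 515*158|/(158*56) = 2/8848.
Cross-multiplying, 1*8848 = 8848 < 16116 = 2*8058, so 1/8058 is smaller: the convergent 469/51 is closer to x than 515/56.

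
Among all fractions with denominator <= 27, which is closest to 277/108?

Expand x = 277/108 as a continued fraction with the Euclidean algorithm:
  277 = 2*108 + 61, so a_0 = 2.
  108 = 1*61 + 47, so a_1 = 1.
  61 = 1*47 + 14, so a_2 = 1.
  47 = 3*14 + 5, so a_3 = 3.
  14 = 2*5 + 4, so a_4 = 2.
  5 = 1*4 + 1, so a_5 = 1.
  4 = 4*1 + 0, so a_6 = 4.
so x = [2; 1, 1, 3, 2, 1, 4].
Convergents (p_i = a_i*p_{i-1} + p_{i-2}, q_i = a_i*q_{i-1} + q_{i-2} with p_{-2}=0, p_{-1}=1, q_{-2}=1, q_{-1}=0), until the denominator exceeds 27:
  i=0: a_0=2, p_0 = 2*1 + 0 = 2, q_0 = 2*0 + 1 = 1.
  i=1: a_1=1, p_1 = 1*2 + 1 = 3, q_1 = 1*1 + 0 = 1.
  i=2: a_2=1, p_2 = 1*3 + 2 = 5, q_2 = 1*1 + 1 = 2.
  i=3: a_3=3, p_3 = 3*5 + 3 = 18, q_3 = 3*2 + 1 = 7.
  i=4: a_4=2, p_4 = 2*18 + 5 = 41, q_4 = 2*7 + 2 = 16.
  i=5: a_5=1, p_5 = 1*41 + 18 = 59, q_5 = 1*16 + 7 = 23.
  i=6: a_6=4, p_6 = 4*59 + 41 = 277, q_6 = 4*23 + 16 = 108.
q_6 = 108 > 27, so the last convergent with denominator <= 27 is p_5/q_5 = 59/23.
The closest fraction with denominator <= 27 is either p_5/q_5 or the intermediate fraction (k*p_5 + p_4)/(k*q_5 + q_4) with the largest k >= 1 whose denominator stays <= 27; these approach x as k grows, and every other convergent or intermediate fraction in range is farther away.
Largest k: floor((27 - q_4)/q_5) = floor((27 - 16)/23) = 0.
Since k = 0, no intermediate fraction beyond p_5/q_5 has denominator <= 27, so the convergent 59/23 is the closest (its error is |277*23 - 59*108|/(108*23) = 1/2484).

59/23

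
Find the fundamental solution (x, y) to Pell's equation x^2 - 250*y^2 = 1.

First expand sqrt(250) as a continued fraction. With x_i = (sqrt(250) + m_i)/d_i and (m_0, d_0) = (0, 1): a_0 = floor(sqrt(250)) = 15, since 15^2 = 225 <= 250 < 256 = 16^2.
Iterate m_{i+1} = d_i*a_i - m_i, d_{i+1} = (250 - m_{i+1}^2)/d_i, a_{i+1} = floor((a_0 + m_{i+1})/d_{i+1}):
  m_1 = 1*15 - 0 = 15, d_1 = (250 - 15^2)/1 = 25/1 = 25, a_1 = floor((15 + 15)/25) = 1.
  m_2 = 25*1 - 15 = 10, d_2 = (250 - 10^2)/25 = 150/25 = 6, a_2 = floor((15 + 10)/6) = 4.
  m_3 = 6*4 - 10 = 14, d_3 = (250 - 14^2)/6 = 54/6 = 9, a_3 = floor((15 + 14)/9) = 3.
  m_4 = 9*3 - 14 = 13, d_4 = (250 - 13^2)/9 = 81/9 = 9, a_4 = floor((15 + 13)/9) = 3.
  m_5 = 9*3 - 13 = 14, d_5 = (250 - 14^2)/9 = 54/9 = 6, a_5 = floor((15 + 14)/6) = 4.
  m_6 = 6*4 - 14 = 10, d_6 = (250 - 10^2)/6 = 150/6 = 25, a_6 = floor((15 + 10)/25) = 1.
  m_7 = 25*1 - 10 = 15, d_7 = (250 - 15^2)/25 = 25/25 = 1, a_7 = floor((15 + 15)/1) = 30.
  m_8 = 1*30 - 15 = 15, d_8 = (250 - 15^2)/1 = 25/1 = 25: (m_8, d_8) = (m_1, d_1) = (15, 25), so from here the quotients repeat a_1, ..., a_7; the period length is 7.
So sqrt(250) = [15; (1, 4, 3, 3, 4, 1, 30)] with period length k = 7.
k is odd, so (p_{k-1}, q_{k-1}) only solves x^2 - 250y^2 = -1 and the fundamental solution of x^2 - 250y^2 = 1 is (p_{2k-1}, q_{2k-1}) = (p_13, q_13); compute convergents through index 13, running through the period twice.
Convergents (p_i = a_i*p_{i-1} + p_{i-2}, q_i = a_i*q_{i-1} + q_{i-2} with p_{-2}=0, p_{-1}=1, q_{-2}=1, q_{-1}=0):
  i=0: a_0=15, p_0 = 15*1 + 0 = 15, q_0 = 15*0 + 1 = 1.
  i=1: a_1=1, p_1 = 1*15 + 1 = 16, q_1 = 1*1 + 0 = 1.
  i=2: a_2=4, p_2 = 4*16 + 15 = 79, q_2 = 4*1 + 1 = 5.
  i=3: a_3=3, p_3 = 3*79 + 16 = 253, q_3 = 3*5 + 1 = 16.
  i=4: a_4=3, p_4 = 3*253 + 79 = 838, q_4 = 3*16 + 5 = 53.
  i=5: a_5=4, p_5 = 4*838 + 253 = 3605, q_5 = 4*53 + 16 = 228.
  i=6: a_6=1, p_6 = 1*3605 + 838 = 4443, q_6 = 1*228 + 53 = 281.
  i=7: a_7=30, p_7 = 30*4443 + 3605 = 136895, q_7 = 30*281 + 228 = 8658.
  i=8: a_8=1, p_8 = 1*136895 + 4443 = 141338, q_8 = 1*8658 + 281 = 8939.
  i=9: a_9=4, p_9 = 4*141338 + 136895 = 702247, q_9 = 4*8939 + 8658 = 44414.
  i=10: a_10=3, p_10 = 3*702247 + 141338 = 2248079, q_10 = 3*44414 + 8939 = 142181.
  i=11: a_11=3, p_11 = 3*2248079 + 702247 = 7446484, q_11 = 3*142181 + 44414 = 470957.
  i=12: a_12=4, p_12 = 4*7446484 + 2248079 = 32034015, q_12 = 4*470957 + 142181 = 2026009.
  i=13: a_13=1, p_13 = 1*32034015 + 7446484 = 39480499, q_13 = 1*2026009 + 470957 = 2496966.
Indeed p_6^2 - 250*q_6^2 = 19740249 - 19740250 = -1, not +1.
Check: 39480499^2 - 250*2496966^2 = 1558709801289001 - 1558709801289000 = 1, so (x, y) = (39480499, 2496966) solves the equation, and by the theorem it is the least positive solution.

(x, y) = (39480499, 2496966)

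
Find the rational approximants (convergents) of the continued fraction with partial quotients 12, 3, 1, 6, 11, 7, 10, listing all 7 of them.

12/1, 37/3, 49/4, 331/27, 3690/301, 26161/2134, 265300/21641

Using the convergent recurrence p_i = a_i*p_{i-1} + p_{i-2}, q_i = a_i*q_{i-1} + q_{i-2} with p_{-2}=0, p_{-1}=1, q_{-2}=1, q_{-1}=0:
  i=0: a_0=12, p_0 = 12*1 + 0 = 12, q_0 = 12*0 + 1 = 1.
  i=1: a_1=3, p_1 = 3*12 + 1 = 37, q_1 = 3*1 + 0 = 3.
  i=2: a_2=1, p_2 = 1*37 + 12 = 49, q_2 = 1*3 + 1 = 4.
  i=3: a_3=6, p_3 = 6*49 + 37 = 331, q_3 = 6*4 + 3 = 27.
  i=4: a_4=11, p_4 = 11*331 + 49 = 3690, q_4 = 11*27 + 4 = 301.
  i=5: a_5=7, p_5 = 7*3690 + 331 = 26161, q_5 = 7*301 + 27 = 2134.
  i=6: a_6=10, p_6 = 10*26161 + 3690 = 265300, q_6 = 10*2134 + 301 = 21641.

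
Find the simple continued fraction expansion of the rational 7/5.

[1; 2, 2]

Run the Euclidean algorithm on 7 and 5; the successive quotients are the partial quotients a_0, a_1, ... (each step inverts the fractional part left over by the previous one):
  7 = 1*5 + 2, so a_0 = 1.
  5 = 2*2 + 1, so a_1 = 2.
  2 = 2*1 + 0, so a_2 = 2.
The remainder reaches 0 after 3 divisions, so the expansion has 3 partial quotients, read off in order.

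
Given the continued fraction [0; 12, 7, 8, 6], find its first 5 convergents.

Using the convergent recurrence p_i = a_i*p_{i-1} + p_{i-2}, q_i = a_i*q_{i-1} + q_{i-2} with p_{-2}=0, p_{-1}=1, q_{-2}=1, q_{-1}=0:
  i=0: a_0=0, p_0 = 0*1 + 0 = 0, q_0 = 0*0 + 1 = 1.
  i=1: a_1=12, p_1 = 12*0 + 1 = 1, q_1 = 12*1 + 0 = 12.
  i=2: a_2=7, p_2 = 7*1 + 0 = 7, q_2 = 7*12 + 1 = 85.
  i=3: a_3=8, p_3 = 8*7 + 1 = 57, q_3 = 8*85 + 12 = 692.
  i=4: a_4=6, p_4 = 6*57 + 7 = 349, q_4 = 6*692 + 85 = 4237.

0/1, 1/12, 7/85, 57/692, 349/4237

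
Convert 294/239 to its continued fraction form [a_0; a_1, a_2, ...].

[1; 4, 2, 1, 8, 2]

Run the Euclidean algorithm on 294 and 239; the successive quotients are the partial quotients a_0, a_1, ... (each step inverts the fractional part left over by the previous one):
  294 = 1*239 + 55, so a_0 = 1.
  239 = 4*55 + 19, so a_1 = 4.
  55 = 2*19 + 17, so a_2 = 2.
  19 = 1*17 + 2, so a_3 = 1.
  17 = 8*2 + 1, so a_4 = 8.
  2 = 2*1 + 0, so a_5 = 2.
The remainder reaches 0 after 6 divisions, so the expansion has 6 partial quotients, read off in order.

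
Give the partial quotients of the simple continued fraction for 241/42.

[5; 1, 2, 1, 4, 2]

Run the Euclidean algorithm on 241 and 42; the successive quotients are the partial quotients a_0, a_1, ... (each step inverts the fractional part left over by the previous one):
  241 = 5*42 + 31, so a_0 = 5.
  42 = 1*31 + 11, so a_1 = 1.
  31 = 2*11 + 9, so a_2 = 2.
  11 = 1*9 + 2, so a_3 = 1.
  9 = 4*2 + 1, so a_4 = 4.
  2 = 2*1 + 0, so a_5 = 2.
The remainder reaches 0 after 6 divisions, so the expansion has 6 partial quotients, read off in order.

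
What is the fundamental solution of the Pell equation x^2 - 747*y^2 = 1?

(x, y) = (82, 3)

First expand sqrt(747) as a continued fraction. With x_i = (sqrt(747) + m_i)/d_i and (m_0, d_0) = (0, 1): a_0 = floor(sqrt(747)) = 27, since 27^2 = 729 <= 747 < 784 = 28^2.
Iterate m_{i+1} = d_i*a_i - m_i, d_{i+1} = (747 - m_{i+1}^2)/d_i, a_{i+1} = floor((a_0 + m_{i+1})/d_{i+1}):
  m_1 = 1*27 - 0 = 27, d_1 = (747 - 27^2)/1 = 18/1 = 18, a_1 = floor((27 + 27)/18) = 3.
  m_2 = 18*3 - 27 = 27, d_2 = (747 - 27^2)/18 = 18/18 = 1, a_2 = floor((27 + 27)/1) = 54.
  m_3 = 1*54 - 27 = 27, d_3 = (747 - 27^2)/1 = 18/1 = 18: (m_3, d_3) = (m_1, d_1) = (27, 18), so from here the quotients repeat a_1, a_2; the period length is 2.
So sqrt(747) = [27; (3, 54)] with period length k = 2.
k is even, so the fundamental solution of x^2 - 747y^2 = 1 is (p_{k-1}, q_{k-1}) = (p_1, q_1); compute convergents through index 1.
Convergents (p_i = a_i*p_{i-1} + p_{i-2}, q_i = a_i*q_{i-1} + q_{i-2} with p_{-2}=0, p_{-1}=1, q_{-2}=1, q_{-1}=0):
  i=0: a_0=27, p_0 = 27*1 + 0 = 27, q_0 = 27*0 + 1 = 1.
  i=1: a_1=3, p_1 = 3*27 + 1 = 82, q_1 = 3*1 + 0 = 3.
Check: 82^2 - 747*3^2 = 6724 - 6723 = 1, so (x, y) = (82, 3) solves the equation, and by the theorem it is the least positive solution.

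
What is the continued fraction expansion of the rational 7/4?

Run the Euclidean algorithm on 7 and 4; the successive quotients are the partial quotients a_0, a_1, ... (each step inverts the fractional part left over by the previous one):
  7 = 1*4 + 3, so a_0 = 1.
  4 = 1*3 + 1, so a_1 = 1.
  3 = 3*1 + 0, so a_2 = 3.
The remainder reaches 0 after 3 divisions, so the expansion has 3 partial quotients, read off in order.

[1; 1, 3]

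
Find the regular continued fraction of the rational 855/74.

Run the Euclidean algorithm on 855 and 74; the successive quotients are the partial quotients a_0, a_1, ... (each step inverts the fractional part left over by the previous one):
  855 = 11*74 + 41, so a_0 = 11.
  74 = 1*41 + 33, so a_1 = 1.
  41 = 1*33 + 8, so a_2 = 1.
  33 = 4*8 + 1, so a_3 = 4.
  8 = 8*1 + 0, so a_4 = 8.
The remainder reaches 0 after 5 divisions, so the expansion has 5 partial quotients, read off in order.

[11; 1, 1, 4, 8]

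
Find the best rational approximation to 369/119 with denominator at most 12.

31/10

Expand x = 369/119 as a continued fraction with the Euclidean algorithm:
  369 = 3*119 + 12, so a_0 = 3.
  119 = 9*12 + 11, so a_1 = 9.
  12 = 1*11 + 1, so a_2 = 1.
  11 = 11*1 + 0, so a_3 = 11.
so x = [3; 9, 1, 11].
Convergents (p_i = a_i*p_{i-1} + p_{i-2}, q_i = a_i*q_{i-1} + q_{i-2} with p_{-2}=0, p_{-1}=1, q_{-2}=1, q_{-1}=0), until the denominator exceeds 12:
  i=0: a_0=3, p_0 = 3*1 + 0 = 3, q_0 = 3*0 + 1 = 1.
  i=1: a_1=9, p_1 = 9*3 + 1 = 28, q_1 = 9*1 + 0 = 9.
  i=2: a_2=1, p_2 = 1*28 + 3 = 31, q_2 = 1*9 + 1 = 10.
  i=3: a_3=11, p_3 = 11*31 + 28 = 369, q_3 = 11*10 + 9 = 119.
q_3 = 119 > 12, so the last convergent with denominator <= 12 is p_2/q_2 = 31/10.
The closest fraction with denominator <= 12 is either p_2/q_2 or the intermediate fraction (k*p_2 + p_1)/(k*q_2 + q_1) with the largest k >= 1 whose denominator stays <= 12; these approach x as k grows, and every other convergent or intermediate fraction in range is farther away.
Largest k: floor((12 - q_1)/q_2) = floor((12 - 9)/10) = 0.
Since k = 0, no intermediate fraction beyond p_2/q_2 has denominator <= 12, so the convergent 31/10 is the closest (its error is |369*10 - 31*119|/(119*10) = 1/1190).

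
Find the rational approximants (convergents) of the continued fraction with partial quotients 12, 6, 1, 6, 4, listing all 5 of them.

Using the convergent recurrence p_i = a_i*p_{i-1} + p_{i-2}, q_i = a_i*q_{i-1} + q_{i-2} with p_{-2}=0, p_{-1}=1, q_{-2}=1, q_{-1}=0:
  i=0: a_0=12, p_0 = 12*1 + 0 = 12, q_0 = 12*0 + 1 = 1.
  i=1: a_1=6, p_1 = 6*12 + 1 = 73, q_1 = 6*1 + 0 = 6.
  i=2: a_2=1, p_2 = 1*73 + 12 = 85, q_2 = 1*6 + 1 = 7.
  i=3: a_3=6, p_3 = 6*85 + 73 = 583, q_3 = 6*7 + 6 = 48.
  i=4: a_4=4, p_4 = 4*583 + 85 = 2417, q_4 = 4*48 + 7 = 199.

12/1, 73/6, 85/7, 583/48, 2417/199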